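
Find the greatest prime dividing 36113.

36113 = 7 · 5159
5159 = 7 · 737
737 = 11 · 67
67 is prime.
So 36113 = 7^2 · 11 · 67; the largest prime factor is 67.

67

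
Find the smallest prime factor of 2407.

2407 is odd.
Digit sum 13, not divisible by 3.
Ends in 7: not divisible by 5.
7: 2407 = 7·343 + 6
11: 2407 = 11·218 + 9
13: 2407 = 13·185 + 2
17: 2407 = 17·141 + 10
19: 2407 = 19·126 + 13
23: 2407 = 23·104 + 15
29: 2407 = 29·83

29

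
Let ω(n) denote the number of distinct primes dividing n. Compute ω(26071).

2

26071 = 29^2 · 31
26071 = 29^2 · 31, which has 2 distinct prime factors.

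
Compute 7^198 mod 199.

1

7^1 ≡ 7 (mod 199)
7^2 ≡ 7^2 = 49 ≡ 49 (mod 199)
7^4 ≡ 49^2 = 2401 ≡ 13 (mod 199)
7^8 ≡ 13^2 = 169 ≡ 169 (mod 199)
7^16 ≡ 169^2 = 28561 ≡ 104 (mod 199)
7^32 ≡ 104^2 = 10816 ≡ 70 (mod 199)
7^64 ≡ 70^2 = 4900 ≡ 124 (mod 199)
7^128 ≡ 124^2 = 15376 ≡ 53 (mod 199)
198 = 128 + 64 + 4 + 2 in binary powers of 2.
So 7^198 ≡ 53 · 124 · 13 · 49 ≡ 1 (mod 199).
Since the result is 1, base 7 gives no evidence that 199 is composite.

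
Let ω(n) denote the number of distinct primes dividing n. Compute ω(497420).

497420 = 2^2 · 124355
124355 = 5 · 24871
24871 = 7 · 3553
3553 = 11 · 323
323 = 17 · 19
497420 = 2^2 · 5 · 7 · 11 · 17 · 19, which has 6 distinct prime factors.

6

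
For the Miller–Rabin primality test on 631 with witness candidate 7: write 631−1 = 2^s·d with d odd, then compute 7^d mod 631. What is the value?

631 − 1 = 630 = 2^1 · 315, so d = 315.
7^1 ≡ 7 (mod 631)
7^2 ≡ 7^2 = 49 ≡ 49 (mod 631)
7^4 ≡ 49^2 = 2401 ≡ 508 (mod 631)
7^8 ≡ 508^2 = 258064 ≡ 616 (mod 631)
7^16 ≡ 616^2 = 379456 ≡ 225 (mod 631)
7^32 ≡ 225^2 = 50625 ≡ 145 (mod 631)
7^64 ≡ 145^2 = 21025 ≡ 202 (mod 631)
7^128 ≡ 202^2 = 40804 ≡ 420 (mod 631)
7^256 ≡ 420^2 = 176400 ≡ 351 (mod 631)
315 = 256 + 32 + 16 + 8 + 2 + 1 in binary powers of 2.
So 7^315 ≡ 351 · 145 · 225 · 616 · 49 · 7 ≡ 630 (mod 631).
Since 7^d ≡ 630 (mod 631), base 7 does not prove 631 composite.

630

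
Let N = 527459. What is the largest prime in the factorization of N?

71

527459 = 17 · 31027
31027 = 19 · 1633
1633 = 23 · 71
71 is prime.
So 527459 = 17 · 19 · 23 · 71; the largest prime factor is 71.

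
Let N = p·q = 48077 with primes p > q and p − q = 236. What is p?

Since p = q + 236, we have 48077 = q(q + 236), so q² + 236q − 48077 = 0.
Discriminant: 236² + 4·48077 = 55696 + 192308 = 248004; √248004 = 498.
q = (−236 + 498)/2 = 131, and p = q + 236 = 367.
Check: 131 · 367 = 48077.

367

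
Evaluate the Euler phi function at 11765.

8640

Factor: 11765 = 5 · 13 · 181.
φ(11765) = (5−1) · (13−1) · (181−1) = 4 · 12 · 180 = 8640.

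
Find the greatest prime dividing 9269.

9269 = 13 · 713
713 = 23 · 31
31 is prime.
So 9269 = 13 · 23 · 31; the largest prime factor is 31.

31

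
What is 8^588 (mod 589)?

419

8^1 ≡ 8 (mod 589)
8^2 ≡ 8^2 = 64 ≡ 64 (mod 589)
8^4 ≡ 64^2 = 4096 ≡ 562 (mod 589)
8^8 ≡ 562^2 = 315844 ≡ 140 (mod 589)
8^16 ≡ 140^2 = 19600 ≡ 163 (mod 589)
8^32 ≡ 163^2 = 26569 ≡ 64 (mod 589)
8^64 ≡ 64^2 = 4096 ≡ 562 (mod 589)
8^128 ≡ 562^2 = 315844 ≡ 140 (mod 589)
8^256 ≡ 140^2 = 19600 ≡ 163 (mod 589)
8^512 ≡ 163^2 = 26569 ≡ 64 (mod 589)
588 = 512 + 64 + 8 + 4 in binary powers of 2.
So 8^588 ≡ 64 · 562 · 140 · 562 ≡ 419 (mod 589).
Since 419 ≠ 1, base 8 is a Fermat witness: 589 is composite.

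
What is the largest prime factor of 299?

23

299 = 13 · 23
23 is prime.
So 299 = 13 · 23; the largest prime factor is 23.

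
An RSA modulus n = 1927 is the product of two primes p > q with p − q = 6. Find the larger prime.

Since p = q + 6, we have 1927 = q(q + 6), so q² + 6q − 1927 = 0.
Discriminant: 6² + 4·1927 = 36 + 7708 = 7744; √7744 = 88.
q = (−6 + 88)/2 = 41, and p = q + 6 = 47.
Check: 41 · 47 = 1927.

47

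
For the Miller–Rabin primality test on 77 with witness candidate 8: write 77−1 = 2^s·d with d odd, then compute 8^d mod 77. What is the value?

29

77 − 1 = 76 = 2^2 · 19, so d = 19.
8^1 ≡ 8 (mod 77)
8^2 ≡ 8^2 = 64 ≡ 64 (mod 77)
8^4 ≡ 64^2 = 4096 ≡ 15 (mod 77)
8^8 ≡ 15^2 = 225 ≡ 71 (mod 77)
8^16 ≡ 71^2 = 5041 ≡ 36 (mod 77)
19 = 16 + 2 + 1 in binary powers of 2.
So 8^19 ≡ 36 · 64 · 8 ≡ 29 (mod 77).
Squaring chain: 29 → 71; never reaches −1, so base 8 is a Miller–Rabin witness that 77 is composite.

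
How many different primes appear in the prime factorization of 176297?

176297 = 11^2 · 1457
1457 = 31 · 47
176297 = 11^2 · 31 · 47, which has 3 distinct prime factors.

3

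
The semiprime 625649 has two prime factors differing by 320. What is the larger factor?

967

Since p = q + 320, we have 625649 = q(q + 320), so q² + 320q − 625649 = 0.
Discriminant: 320² + 4·625649 = 102400 + 2502596 = 2604996; √2604996 = 1614.
q = (−320 + 1614)/2 = 647, and p = q + 320 = 967.
Check: 647 · 967 = 625649.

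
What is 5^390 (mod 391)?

325

5^1 ≡ 5 (mod 391)
5^2 ≡ 5^2 = 25 ≡ 25 (mod 391)
5^4 ≡ 25^2 = 625 ≡ 234 (mod 391)
5^8 ≡ 234^2 = 54756 ≡ 16 (mod 391)
5^16 ≡ 16^2 = 256 ≡ 256 (mod 391)
5^32 ≡ 256^2 = 65536 ≡ 239 (mod 391)
5^64 ≡ 239^2 = 57121 ≡ 35 (mod 391)
5^128 ≡ 35^2 = 1225 ≡ 52 (mod 391)
5^256 ≡ 52^2 = 2704 ≡ 358 (mod 391)
390 = 256 + 128 + 4 + 2 in binary powers of 2.
So 5^390 ≡ 358 · 52 · 234 · 25 ≡ 325 (mod 391).
Since 325 ≠ 1, base 5 is a Fermat witness: 391 is composite.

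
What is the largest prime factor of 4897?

4897 = 59 · 83
83 is prime.
So 4897 = 59 · 83; the largest prime factor is 83.

83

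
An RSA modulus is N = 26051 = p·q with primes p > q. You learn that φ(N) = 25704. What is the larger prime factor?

φ(n) = (p−1)(q−1) = n − (p+q) + 1, so p + q = 26051 − 25704 + 1 = 348.
p and q are the roots of t² − 348t + 26051 = 0.
Discriminant: 348² − 4·26051 = 121104 − 104204 = 16900; √16900 = 130.
q = (348 − 130)/2 = 109, p = (348 + 130)/2 = 239.
Check: 109 · 239 = 26051.

239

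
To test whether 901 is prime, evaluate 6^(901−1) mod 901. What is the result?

208

6^1 ≡ 6 (mod 901)
6^2 ≡ 6^2 = 36 ≡ 36 (mod 901)
6^4 ≡ 36^2 = 1296 ≡ 395 (mod 901)
6^8 ≡ 395^2 = 156025 ≡ 152 (mod 901)
6^16 ≡ 152^2 = 23104 ≡ 579 (mod 901)
6^32 ≡ 579^2 = 335241 ≡ 69 (mod 901)
6^64 ≡ 69^2 = 4761 ≡ 256 (mod 901)
6^128 ≡ 256^2 = 65536 ≡ 664 (mod 901)
6^256 ≡ 664^2 = 440896 ≡ 307 (mod 901)
6^512 ≡ 307^2 = 94249 ≡ 545 (mod 901)
900 = 512 + 256 + 128 + 4 in binary powers of 2.
So 6^900 ≡ 545 · 307 · 664 · 395 ≡ 208 (mod 901).
Since 208 ≠ 1, base 6 is a Fermat witness: 901 is composite.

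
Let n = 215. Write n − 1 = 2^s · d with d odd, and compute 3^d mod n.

77

215 − 1 = 214 = 2^1 · 107, so d = 107.
3^1 ≡ 3 (mod 215)
3^2 ≡ 3^2 = 9 ≡ 9 (mod 215)
3^4 ≡ 9^2 = 81 ≡ 81 (mod 215)
3^8 ≡ 81^2 = 6561 ≡ 111 (mod 215)
3^16 ≡ 111^2 = 12321 ≡ 66 (mod 215)
3^32 ≡ 66^2 = 4356 ≡ 56 (mod 215)
3^64 ≡ 56^2 = 3136 ≡ 126 (mod 215)
107 = 64 + 32 + 8 + 2 + 1 in binary powers of 2.
So 3^107 ≡ 126 · 56 · 111 · 9 · 3 ≡ 77 (mod 215).
Squaring chain: 77; never reaches −1, so base 3 is a Miller–Rabin witness that 215 is composite.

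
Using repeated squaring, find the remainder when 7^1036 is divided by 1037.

7^1 ≡ 7 (mod 1037)
7^2 ≡ 7^2 = 49 ≡ 49 (mod 1037)
7^4 ≡ 49^2 = 2401 ≡ 327 (mod 1037)
7^8 ≡ 327^2 = 106929 ≡ 118 (mod 1037)
7^16 ≡ 118^2 = 13924 ≡ 443 (mod 1037)
7^32 ≡ 443^2 = 196249 ≡ 256 (mod 1037)
7^64 ≡ 256^2 = 65536 ≡ 205 (mod 1037)
7^128 ≡ 205^2 = 42025 ≡ 545 (mod 1037)
7^256 ≡ 545^2 = 297025 ≡ 443 (mod 1037)
7^512 ≡ 443^2 = 196249 ≡ 256 (mod 1037)
7^1024 ≡ 256^2 = 65536 ≡ 205 (mod 1037)
1036 = 1024 + 8 + 4 in binary powers of 2.
So 7^1036 ≡ 205 · 118 · 327 ≡ 931 (mod 1037).
Since 931 ≠ 1, base 7 is a Fermat witness: 1037 is composite.

931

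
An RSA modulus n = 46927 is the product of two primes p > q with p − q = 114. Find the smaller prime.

167

Since p = q + 114, we have 46927 = q(q + 114), so q² + 114q − 46927 = 0.
Discriminant: 114² + 4·46927 = 12996 + 187708 = 200704; √200704 = 448.
q = (−114 + 448)/2 = 167, and p = q + 114 = 281.
Check: 167 · 281 = 46927.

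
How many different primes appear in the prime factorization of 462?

462 = 2 · 231
231 = 3 · 77
77 = 7 · 11
462 = 2 · 3 · 7 · 11, which has 4 distinct prime factors.

4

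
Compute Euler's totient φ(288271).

274560

Factor: 288271 = 41 · 79 · 89.
φ(288271) = (41−1) · (79−1) · (89−1) = 40 · 78 · 88 = 274560.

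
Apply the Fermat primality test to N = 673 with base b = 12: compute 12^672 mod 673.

1

12^1 ≡ 12 (mod 673)
12^2 ≡ 12^2 = 144 ≡ 144 (mod 673)
12^4 ≡ 144^2 = 20736 ≡ 546 (mod 673)
12^8 ≡ 546^2 = 298116 ≡ 650 (mod 673)
12^16 ≡ 650^2 = 422500 ≡ 529 (mod 673)
12^32 ≡ 529^2 = 279841 ≡ 546 (mod 673)
12^64 ≡ 546^2 = 298116 ≡ 650 (mod 673)
12^128 ≡ 650^2 = 422500 ≡ 529 (mod 673)
12^256 ≡ 529^2 = 279841 ≡ 546 (mod 673)
12^512 ≡ 546^2 = 298116 ≡ 650 (mod 673)
672 = 512 + 128 + 32 in binary powers of 2.
So 12^672 ≡ 650 · 529 · 546 ≡ 1 (mod 673).
Since the result is 1, base 12 gives no evidence that 673 is composite.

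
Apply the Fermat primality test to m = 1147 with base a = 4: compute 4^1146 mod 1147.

4^1 ≡ 4 (mod 1147)
4^2 ≡ 4^2 = 16 ≡ 16 (mod 1147)
4^4 ≡ 16^2 = 256 ≡ 256 (mod 1147)
4^8 ≡ 256^2 = 65536 ≡ 157 (mod 1147)
4^16 ≡ 157^2 = 24649 ≡ 562 (mod 1147)
4^32 ≡ 562^2 = 315844 ≡ 419 (mod 1147)
4^64 ≡ 419^2 = 175561 ≡ 70 (mod 1147)
4^128 ≡ 70^2 = 4900 ≡ 312 (mod 1147)
4^256 ≡ 312^2 = 97344 ≡ 996 (mod 1147)
4^512 ≡ 996^2 = 992016 ≡ 1008 (mod 1147)
4^1024 ≡ 1008^2 = 1016064 ≡ 969 (mod 1147)
1146 = 1024 + 64 + 32 + 16 + 8 + 2 in binary powers of 2.
So 4^1146 ≡ 969 · 70 · 419 · 562 · 157 · 16 ≡ 1120 (mod 1147).
Since 1120 ≠ 1, base 4 is a Fermat witness: 1147 is composite.

1120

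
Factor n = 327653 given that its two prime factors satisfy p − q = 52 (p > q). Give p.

599

Since p = q + 52, we have 327653 = q(q + 52), so q² + 52q − 327653 = 0.
Discriminant: 52² + 4·327653 = 2704 + 1310612 = 1313316; √1313316 = 1146.
q = (−52 + 1146)/2 = 547, and p = q + 52 = 599.
Check: 547 · 599 = 327653.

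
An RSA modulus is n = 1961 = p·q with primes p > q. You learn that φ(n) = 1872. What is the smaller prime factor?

37

φ(n) = (p−1)(q−1) = n − (p+q) + 1, so p + q = 1961 − 1872 + 1 = 90.
p and q are the roots of t² − 90t + 1961 = 0.
Discriminant: 90² − 4·1961 = 8100 − 7844 = 256; √256 = 16.
q = (90 − 16)/2 = 37, p = (90 + 16)/2 = 53.
Check: 37 · 53 = 1961.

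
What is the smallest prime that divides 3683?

29

3683 is odd.
Digit sum 20, not divisible by 3.
Ends in 3: not divisible by 5.
7: 3683 = 7·526 + 1
11: 3683 = 11·334 + 9
13: 3683 = 13·283 + 4
17: 3683 = 17·216 + 11
19: 3683 = 19·193 + 16
23: 3683 = 23·160 + 3
29: 3683 = 29·127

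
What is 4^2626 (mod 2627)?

4^1 ≡ 4 (mod 2627)
4^2 ≡ 4^2 = 16 ≡ 16 (mod 2627)
4^4 ≡ 16^2 = 256 ≡ 256 (mod 2627)
4^8 ≡ 256^2 = 65536 ≡ 2488 (mod 2627)
4^16 ≡ 2488^2 = 6190144 ≡ 932 (mod 2627)
4^32 ≡ 932^2 = 868624 ≡ 1714 (mod 2627)
4^64 ≡ 1714^2 = 2937796 ≡ 810 (mod 2627)
4^128 ≡ 810^2 = 656100 ≡ 1977 (mod 2627)
4^256 ≡ 1977^2 = 3908529 ≡ 2180 (mod 2627)
4^512 ≡ 2180^2 = 4752400 ≡ 157 (mod 2627)
4^1024 ≡ 157^2 = 24649 ≡ 1006 (mod 2627)
4^2048 ≡ 1006^2 = 1012036 ≡ 641 (mod 2627)
2626 = 2048 + 512 + 64 + 2 in binary powers of 2.
So 4^2626 ≡ 641 · 157 · 810 · 16 ≡ 2560 (mod 2627).
Since 2560 ≠ 1, base 4 is a Fermat witness: 2627 is composite.

2560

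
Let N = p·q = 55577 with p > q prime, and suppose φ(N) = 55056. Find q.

149

φ(n) = (p−1)(q−1) = n − (p+q) + 1, so p + q = 55577 − 55056 + 1 = 522.
p and q are the roots of t² − 522t + 55577 = 0.
Discriminant: 522² − 4·55577 = 272484 − 222308 = 50176; √50176 = 224.
q = (522 − 224)/2 = 149, p = (522 + 224)/2 = 373.
Check: 149 · 373 = 55577.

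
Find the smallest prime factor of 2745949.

2745949 is odd.
Digit sum 40, not divisible by 3.
Ends in 9: not divisible by 5.
7: 2745949 = 7·392278 + 3
11: 2745949 = 11·249631 + 8
13: 2745949 = 13·211226 + 11
17: 2745949 = 17·161526 + 7
19: 2745949 = 19·144523 + 12
23: 2745949 = 23·119389 + 2
29: 2745949 = 29·94687 + 26
31: 2745949 = 31·88579

31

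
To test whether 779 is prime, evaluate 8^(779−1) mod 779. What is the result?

353

8^1 ≡ 8 (mod 779)
8^2 ≡ 8^2 = 64 ≡ 64 (mod 779)
8^4 ≡ 64^2 = 4096 ≡ 201 (mod 779)
8^8 ≡ 201^2 = 40401 ≡ 672 (mod 779)
8^16 ≡ 672^2 = 451584 ≡ 543 (mod 779)
8^32 ≡ 543^2 = 294849 ≡ 387 (mod 779)
8^64 ≡ 387^2 = 149769 ≡ 201 (mod 779)
8^128 ≡ 201^2 = 40401 ≡ 672 (mod 779)
8^256 ≡ 672^2 = 451584 ≡ 543 (mod 779)
8^512 ≡ 543^2 = 294849 ≡ 387 (mod 779)
778 = 512 + 256 + 8 + 2 in binary powers of 2.
So 8^778 ≡ 387 · 543 · 672 · 64 ≡ 353 (mod 779).
Since 353 ≠ 1, base 8 is a Fermat witness: 779 is composite.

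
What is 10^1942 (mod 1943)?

992

10^1 ≡ 10 (mod 1943)
10^2 ≡ 10^2 = 100 ≡ 100 (mod 1943)
10^4 ≡ 100^2 = 10000 ≡ 285 (mod 1943)
10^8 ≡ 285^2 = 81225 ≡ 1562 (mod 1943)
10^16 ≡ 1562^2 = 2439844 ≡ 1379 (mod 1943)
10^32 ≡ 1379^2 = 1901641 ≡ 1387 (mod 1943)
10^64 ≡ 1387^2 = 1923769 ≡ 199 (mod 1943)
10^128 ≡ 199^2 = 39601 ≡ 741 (mod 1943)
10^256 ≡ 741^2 = 549081 ≡ 1155 (mod 1943)
10^512 ≡ 1155^2 = 1334025 ≡ 1127 (mod 1943)
10^1024 ≡ 1127^2 = 1270129 ≡ 1350 (mod 1943)
1942 = 1024 + 512 + 256 + 128 + 16 + 4 + 2 in binary powers of 2.
So 10^1942 ≡ 1350 · 1127 · 1155 · 741 · 1379 · 285 · 100 ≡ 992 (mod 1943).
Since 992 ≠ 1, base 10 is a Fermat witness: 1943 is composite.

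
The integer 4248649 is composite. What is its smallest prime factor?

59

4248649 is odd.
Digit sum 37, not divisible by 3.
Ends in 9: not divisible by 5.
7: 4248649 = 7·606949 + 6
11: 4248649 = 11·386240 + 9
13: 4248649 = 13·326819 + 2
17: 4248649 = 17·249920 + 9
19: 4248649 = 19·223613 + 2
23: 4248649 = 23·184723 + 20
29: 4248649 = 29·146505 + 4
31: 4248649 = 31·137053 + 6
37: 4248649 = 37·114828 + 13
41: 4248649 = 41·103625 + 24
43: 4248649 = 43·98805 + 34
47: 4248649 = 47·90396 + 37
53: 4248649 = 53·80163 + 10
59: 4248649 = 59·72011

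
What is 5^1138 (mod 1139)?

5^1 ≡ 5 (mod 1139)
5^2 ≡ 5^2 = 25 ≡ 25 (mod 1139)
5^4 ≡ 25^2 = 625 ≡ 625 (mod 1139)
5^8 ≡ 625^2 = 390625 ≡ 1087 (mod 1139)
5^16 ≡ 1087^2 = 1181569 ≡ 426 (mod 1139)
5^32 ≡ 426^2 = 181476 ≡ 375 (mod 1139)
5^64 ≡ 375^2 = 140625 ≡ 528 (mod 1139)
5^128 ≡ 528^2 = 278784 ≡ 868 (mod 1139)
5^256 ≡ 868^2 = 753424 ≡ 545 (mod 1139)
5^512 ≡ 545^2 = 297025 ≡ 885 (mod 1139)
5^1024 ≡ 885^2 = 783225 ≡ 732 (mod 1139)
1138 = 1024 + 64 + 32 + 16 + 2 in binary powers of 2.
So 5^1138 ≡ 732 · 528 · 375 · 426 · 25 ≡ 1096 (mod 1139).
Since 1096 ≠ 1, base 5 is a Fermat witness: 1139 is composite.

1096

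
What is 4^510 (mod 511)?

4^1 ≡ 4 (mod 511)
4^2 ≡ 4^2 = 16 ≡ 16 (mod 511)
4^4 ≡ 16^2 = 256 ≡ 256 (mod 511)
4^8 ≡ 256^2 = 65536 ≡ 128 (mod 511)
4^16 ≡ 128^2 = 16384 ≡ 32 (mod 511)
4^32 ≡ 32^2 = 1024 ≡ 2 (mod 511)
4^64 ≡ 2^2 = 4 ≡ 4 (mod 511)
4^128 ≡ 4^2 = 16 ≡ 16 (mod 511)
4^256 ≡ 16^2 = 256 ≡ 256 (mod 511)
510 = 256 + 128 + 64 + 32 + 16 + 8 + 4 + 2 in binary powers of 2.
So 4^510 ≡ 256 · 16 · 4 · 2 · 32 · 128 · 256 · 16 ≡ 8 (mod 511).
Since 8 ≠ 1, base 4 is a Fermat witness: 511 is composite.

8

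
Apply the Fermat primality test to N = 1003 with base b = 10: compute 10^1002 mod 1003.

461

10^1 ≡ 10 (mod 1003)
10^2 ≡ 10^2 = 100 ≡ 100 (mod 1003)
10^4 ≡ 100^2 = 10000 ≡ 973 (mod 1003)
10^8 ≡ 973^2 = 946729 ≡ 900 (mod 1003)
10^16 ≡ 900^2 = 810000 ≡ 579 (mod 1003)
10^32 ≡ 579^2 = 335241 ≡ 239 (mod 1003)
10^64 ≡ 239^2 = 57121 ≡ 953 (mod 1003)
10^128 ≡ 953^2 = 908209 ≡ 494 (mod 1003)
10^256 ≡ 494^2 = 244036 ≡ 307 (mod 1003)
10^512 ≡ 307^2 = 94249 ≡ 970 (mod 1003)
1002 = 512 + 256 + 128 + 64 + 32 + 8 + 2 in binary powers of 2.
So 10^1002 ≡ 970 · 307 · 494 · 953 · 239 · 900 · 100 ≡ 461 (mod 1003).
Since 461 ≠ 1, base 10 is a Fermat witness: 1003 is composite.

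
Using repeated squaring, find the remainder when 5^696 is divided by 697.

5^1 ≡ 5 (mod 697)
5^2 ≡ 5^2 = 25 ≡ 25 (mod 697)
5^4 ≡ 25^2 = 625 ≡ 625 (mod 697)
5^8 ≡ 625^2 = 390625 ≡ 305 (mod 697)
5^16 ≡ 305^2 = 93025 ≡ 324 (mod 697)
5^32 ≡ 324^2 = 104976 ≡ 426 (mod 697)
5^64 ≡ 426^2 = 181476 ≡ 256 (mod 697)
5^128 ≡ 256^2 = 65536 ≡ 18 (mod 697)
5^256 ≡ 18^2 = 324 ≡ 324 (mod 697)
5^512 ≡ 324^2 = 104976 ≡ 426 (mod 697)
696 = 512 + 128 + 32 + 16 + 8 in binary powers of 2.
So 5^696 ≡ 426 · 18 · 426 · 324 · 305 ≡ 611 (mod 697).
Since 611 ≠ 1, base 5 is a Fermat witness: 697 is composite.

611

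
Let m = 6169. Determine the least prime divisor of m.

6169 is odd.
Digit sum 22, not divisible by 3.
Ends in 9: not divisible by 5.
7: 6169 = 7·881 + 2
11: 6169 = 11·560 + 9
13: 6169 = 13·474 + 7
17: 6169 = 17·362 + 15
19: 6169 = 19·324 + 13
23: 6169 = 23·268 + 5
29: 6169 = 29·212 + 21
31: 6169 = 31·199

31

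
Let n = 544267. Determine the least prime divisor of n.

31

544267 is odd.
Digit sum 28, not divisible by 3.
Ends in 7: not divisible by 5.
7: 544267 = 7·77752 + 3
11: 544267 = 11·49478 + 9
13: 544267 = 13·41866 + 9
17: 544267 = 17·32015 + 12
19: 544267 = 19·28645 + 12
23: 544267 = 23·23663 + 18
29: 544267 = 29·18767 + 24
31: 544267 = 31·17557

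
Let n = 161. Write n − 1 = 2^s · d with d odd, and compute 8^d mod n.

161 − 1 = 160 = 2^5 · 5, so d = 5.
8^1 ≡ 8 (mod 161)
8^2 ≡ 8^2 = 64 ≡ 64 (mod 161)
8^4 ≡ 64^2 = 4096 ≡ 71 (mod 161)
5 = 4 + 1 in binary powers of 2.
So 8^5 ≡ 71 · 8 ≡ 85 (mod 161).
Squaring chain: 85 → 141 → 78 → 127 → 29; never reaches −1, so base 8 is a Miller–Rabin witness that 161 is composite.

85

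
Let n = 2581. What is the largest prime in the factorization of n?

89

2581 = 29 · 89
89 is prime.
So 2581 = 29 · 89; the largest prime factor is 89.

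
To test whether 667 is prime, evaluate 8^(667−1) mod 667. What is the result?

473

8^1 ≡ 8 (mod 667)
8^2 ≡ 8^2 = 64 ≡ 64 (mod 667)
8^4 ≡ 64^2 = 4096 ≡ 94 (mod 667)
8^8 ≡ 94^2 = 8836 ≡ 165 (mod 667)
8^16 ≡ 165^2 = 27225 ≡ 545 (mod 667)
8^32 ≡ 545^2 = 297025 ≡ 210 (mod 667)
8^64 ≡ 210^2 = 44100 ≡ 78 (mod 667)
8^128 ≡ 78^2 = 6084 ≡ 81 (mod 667)
8^256 ≡ 81^2 = 6561 ≡ 558 (mod 667)
8^512 ≡ 558^2 = 311364 ≡ 542 (mod 667)
666 = 512 + 128 + 16 + 8 + 2 in binary powers of 2.
So 8^666 ≡ 542 · 81 · 545 · 165 · 64 ≡ 473 (mod 667).
Since 473 ≠ 1, base 8 is a Fermat witness: 667 is composite.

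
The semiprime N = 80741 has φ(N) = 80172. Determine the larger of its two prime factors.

φ(n) = (p−1)(q−1) = n − (p+q) + 1, so p + q = 80741 − 80172 + 1 = 570.
p and q are the roots of t² − 570t + 80741 = 0.
Discriminant: 570² − 4·80741 = 324900 − 322964 = 1936; √1936 = 44.
q = (570 − 44)/2 = 263, p = (570 + 44)/2 = 307.
Check: 263 · 307 = 80741.

307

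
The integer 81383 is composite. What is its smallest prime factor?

81383 is odd.
Digit sum 23, not divisible by 3.
Ends in 3: not divisible by 5.
7: 81383 = 7·11626 + 1
11: 81383 = 11·7398 + 5
13: 81383 = 13·6260 + 3
17: 81383 = 17·4787 + 4
19: 81383 = 19·4283 + 6
23: 81383 = 23·3538 + 9
29: 81383 = 29·2806 + 9
31: 81383 = 31·2625 + 8
37: 81383 = 37·2199 + 20
41: 81383 = 41·1984 + 39
43: 81383 = 43·1892 + 27
47: 81383 = 47·1731 + 26
53: 81383 = 53·1535 + 28
59: 81383 = 59·1379 + 22
61: 81383 = 61·1334 + 9
67: 81383 = 67·1214 + 45
71: 81383 = 71·1146 + 17
73: 81383 = 73·1114 + 61
79: 81383 = 79·1030 + 13
83: 81383 = 83·980 + 43
89: 81383 = 89·914 + 37
97: 81383 = 97·839

97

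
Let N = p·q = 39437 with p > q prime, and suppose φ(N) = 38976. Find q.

φ(n) = (p−1)(q−1) = n − (p+q) + 1, so p + q = 39437 − 38976 + 1 = 462.
p and q are the roots of t² − 462t + 39437 = 0.
Discriminant: 462² − 4·39437 = 213444 − 157748 = 55696; √55696 = 236.
q = (462 − 236)/2 = 113, p = (462 + 236)/2 = 349.
Check: 113 · 349 = 39437.

113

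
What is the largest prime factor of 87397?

87397 = 17 · 5141
5141 = 53 · 97
97 is prime.
So 87397 = 17 · 53 · 97; the largest prime factor is 97.

97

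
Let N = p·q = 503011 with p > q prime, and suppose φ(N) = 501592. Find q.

φ(n) = (p−1)(q−1) = n − (p+q) + 1, so p + q = 503011 − 501592 + 1 = 1420.
p and q are the roots of t² − 1420t + 503011 = 0.
Discriminant: 1420² − 4·503011 = 2016400 − 2012044 = 4356; √4356 = 66.
q = (1420 − 66)/2 = 677, p = (1420 + 66)/2 = 743.
Check: 677 · 743 = 503011.

677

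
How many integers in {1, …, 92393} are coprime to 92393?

Factor: 92393 = 7 · 67 · 197.
φ(92393) = (7−1) · (67−1) · (197−1) = 6 · 66 · 196 = 77616.

77616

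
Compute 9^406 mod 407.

9^1 ≡ 9 (mod 407)
9^2 ≡ 9^2 = 81 ≡ 81 (mod 407)
9^4 ≡ 81^2 = 6561 ≡ 49 (mod 407)
9^8 ≡ 49^2 = 2401 ≡ 366 (mod 407)
9^16 ≡ 366^2 = 133956 ≡ 53 (mod 407)
9^32 ≡ 53^2 = 2809 ≡ 367 (mod 407)
9^64 ≡ 367^2 = 134689 ≡ 379 (mod 407)
9^128 ≡ 379^2 = 143641 ≡ 377 (mod 407)
9^256 ≡ 377^2 = 142129 ≡ 86 (mod 407)
406 = 256 + 128 + 16 + 4 + 2 in binary powers of 2.
So 9^406 ≡ 86 · 377 · 53 · 49 · 81 ≡ 9 (mod 407).
Since 9 ≠ 1, base 9 is a Fermat witness: 407 is composite.

9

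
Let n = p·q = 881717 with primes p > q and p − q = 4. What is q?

937

Since p = q + 4, we have 881717 = q(q + 4), so q² + 4q − 881717 = 0.
Discriminant: 4² + 4·881717 = 16 + 3526868 = 3526884; √3526884 = 1878.
q = (−4 + 1878)/2 = 937, and p = q + 4 = 941.
Check: 937 · 941 = 881717.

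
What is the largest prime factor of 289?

289 = 17 · 17
17 = 17 · 1
So 289 = 17^2; the largest prime factor is 17.

17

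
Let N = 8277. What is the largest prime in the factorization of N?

89

8277 = 3 · 2759
2759 = 31 · 89
89 is prime.
So 8277 = 3 · 31 · 89; the largest prime factor is 89.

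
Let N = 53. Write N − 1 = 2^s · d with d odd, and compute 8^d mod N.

53 − 1 = 52 = 2^2 · 13, so d = 13.
8^1 ≡ 8 (mod 53)
8^2 ≡ 8^2 = 64 ≡ 11 (mod 53)
8^4 ≡ 11^2 = 121 ≡ 15 (mod 53)
8^8 ≡ 15^2 = 225 ≡ 13 (mod 53)
13 = 8 + 4 + 1 in binary powers of 2.
So 8^13 ≡ 13 · 15 · 8 ≡ 23 (mod 53).
Squaring chain: 23 → 52; reaches −1, so base 8 does not prove 53 composite.

23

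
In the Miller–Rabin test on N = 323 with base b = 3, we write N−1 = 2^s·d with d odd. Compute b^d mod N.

323 − 1 = 322 = 2^1 · 161, so d = 161.
3^1 ≡ 3 (mod 323)
3^2 ≡ 3^2 = 9 ≡ 9 (mod 323)
3^4 ≡ 9^2 = 81 ≡ 81 (mod 323)
3^8 ≡ 81^2 = 6561 ≡ 101 (mod 323)
3^16 ≡ 101^2 = 10201 ≡ 188 (mod 323)
3^32 ≡ 188^2 = 35344 ≡ 137 (mod 323)
3^64 ≡ 137^2 = 18769 ≡ 35 (mod 323)
3^128 ≡ 35^2 = 1225 ≡ 256 (mod 323)
161 = 128 + 32 + 1 in binary powers of 2.
So 3^161 ≡ 256 · 137 · 3 ≡ 241 (mod 323).
Squaring chain: 241; never reaches −1, so base 3 is a Miller–Rabin witness that 323 is composite.

241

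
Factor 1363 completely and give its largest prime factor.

1363 = 29 · 47
47 is prime.
So 1363 = 29 · 47; the largest prime factor is 47.

47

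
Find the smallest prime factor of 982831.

982831 is odd.
Digit sum 31, not divisible by 3.
Ends in 1: not divisible by 5.
7: 982831 = 7·140404 + 3
11: 982831 = 11·89348 + 3
13: 982831 = 13·75602 + 5
17: 982831 = 17·57813 + 10
19: 982831 = 19·51727 + 18
23: 982831 = 23·42731 + 18
29: 982831 = 29·33890 + 21
31: 982831 = 31·31704 + 7
37: 982831 = 37·26563

37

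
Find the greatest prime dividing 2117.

2117 = 29 · 73
73 is prime.
So 2117 = 29 · 73; the largest prime factor is 73.

73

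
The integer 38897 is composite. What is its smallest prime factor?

97

38897 is odd.
Digit sum 35, not divisible by 3.
Ends in 7: not divisible by 5.
7: 38897 = 7·5556 + 5
11: 38897 = 11·3536 + 1
13: 38897 = 13·2992 + 1
17: 38897 = 17·2288 + 1
19: 38897 = 19·2047 + 4
23: 38897 = 23·1691 + 4
29: 38897 = 29·1341 + 8
31: 38897 = 31·1254 + 23
37: 38897 = 37·1051 + 10
41: 38897 = 41·948 + 29
43: 38897 = 43·904 + 25
47: 38897 = 47·827 + 28
53: 38897 = 53·733 + 48
59: 38897 = 59·659 + 16
61: 38897 = 61·637 + 40
67: 38897 = 67·580 + 37
71: 38897 = 71·547 + 60
73: 38897 = 73·532 + 61
79: 38897 = 79·492 + 29
83: 38897 = 83·468 + 53
89: 38897 = 89·437 + 4
97: 38897 = 97·401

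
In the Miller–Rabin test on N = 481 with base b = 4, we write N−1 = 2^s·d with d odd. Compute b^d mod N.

481 − 1 = 480 = 2^5 · 15, so d = 15.
4^1 ≡ 4 (mod 481)
4^2 ≡ 4^2 = 16 ≡ 16 (mod 481)
4^4 ≡ 16^2 = 256 ≡ 256 (mod 481)
4^8 ≡ 256^2 = 65536 ≡ 120 (mod 481)
15 = 8 + 4 + 2 + 1 in binary powers of 2.
So 4^15 ≡ 120 · 256 · 16 · 4 ≡ 233 (mod 481).
Squaring chain: 233 → 417 → 248 → 417 → 248; never reaches −1, so base 4 is a Miller–Rabin witness that 481 is composite.

233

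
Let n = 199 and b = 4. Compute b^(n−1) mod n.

1

4^1 ≡ 4 (mod 199)
4^2 ≡ 4^2 = 16 ≡ 16 (mod 199)
4^4 ≡ 16^2 = 256 ≡ 57 (mod 199)
4^8 ≡ 57^2 = 3249 ≡ 65 (mod 199)
4^16 ≡ 65^2 = 4225 ≡ 46 (mod 199)
4^32 ≡ 46^2 = 2116 ≡ 126 (mod 199)
4^64 ≡ 126^2 = 15876 ≡ 155 (mod 199)
4^128 ≡ 155^2 = 24025 ≡ 145 (mod 199)
198 = 128 + 64 + 4 + 2 in binary powers of 2.
So 4^198 ≡ 145 · 155 · 57 · 16 ≡ 1 (mod 199).
Since the result is 1, base 4 gives no evidence that 199 is composite.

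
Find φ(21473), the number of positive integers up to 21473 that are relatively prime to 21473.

21168

Factor: 21473 = 109 · 197.
φ(21473) = (109−1) · (197−1) = 108 · 196 = 21168.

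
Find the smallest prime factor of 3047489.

41

3047489 is odd.
Digit sum 35, not divisible by 3.
Ends in 9: not divisible by 5.
7: 3047489 = 7·435355 + 4
11: 3047489 = 11·277044 + 5
13: 3047489 = 13·234422 + 3
17: 3047489 = 17·179264 + 1
19: 3047489 = 19·160394 + 3
23: 3047489 = 23·132499 + 12
29: 3047489 = 29·105085 + 24
31: 3047489 = 31·98306 + 3
37: 3047489 = 37·82364 + 21
41: 3047489 = 41·74329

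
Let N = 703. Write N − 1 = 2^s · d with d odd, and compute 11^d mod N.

628

703 − 1 = 702 = 2^1 · 351, so d = 351.
11^1 ≡ 11 (mod 703)
11^2 ≡ 11^2 = 121 ≡ 121 (mod 703)
11^4 ≡ 121^2 = 14641 ≡ 581 (mod 703)
11^8 ≡ 581^2 = 337561 ≡ 121 (mod 703)
11^16 ≡ 121^2 = 14641 ≡ 581 (mod 703)
11^32 ≡ 581^2 = 337561 ≡ 121 (mod 703)
11^64 ≡ 121^2 = 14641 ≡ 581 (mod 703)
11^128 ≡ 581^2 = 337561 ≡ 121 (mod 703)
11^256 ≡ 121^2 = 14641 ≡ 581 (mod 703)
351 = 256 + 64 + 16 + 8 + 4 + 2 + 1 in binary powers of 2.
So 11^351 ≡ 581 · 581 · 581 · 121 · 581 · 121 · 11 ≡ 628 (mod 703).
Squaring chain: 628; never reaches −1, so base 11 is a Miller–Rabin witness that 703 is composite.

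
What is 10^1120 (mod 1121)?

10^1 ≡ 10 (mod 1121)
10^2 ≡ 10^2 = 100 ≡ 100 (mod 1121)
10^4 ≡ 100^2 = 10000 ≡ 1032 (mod 1121)
10^8 ≡ 1032^2 = 1065024 ≡ 74 (mod 1121)
10^16 ≡ 74^2 = 5476 ≡ 992 (mod 1121)
10^32 ≡ 992^2 = 984064 ≡ 947 (mod 1121)
10^64 ≡ 947^2 = 896809 ≡ 9 (mod 1121)
10^128 ≡ 9^2 = 81 ≡ 81 (mod 1121)
10^256 ≡ 81^2 = 6561 ≡ 956 (mod 1121)
10^512 ≡ 956^2 = 913936 ≡ 321 (mod 1121)
10^1024 ≡ 321^2 = 103041 ≡ 1030 (mod 1121)
1120 = 1024 + 64 + 32 in binary powers of 2.
So 10^1120 ≡ 1030 · 9 · 947 ≡ 139 (mod 1121).
Since 139 ≠ 1, base 10 is a Fermat witness: 1121 is composite.

139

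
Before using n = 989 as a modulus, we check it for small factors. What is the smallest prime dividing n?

23

989 is odd.
Digit sum 26, not divisible by 3.
Ends in 9: not divisible by 5.
7: 989 = 7·141 + 2
11: 989 = 11·89 + 10
13: 989 = 13·76 + 1
17: 989 = 17·58 + 3
19: 989 = 19·52 + 1
23: 989 = 23·43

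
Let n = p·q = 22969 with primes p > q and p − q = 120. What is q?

103

Since p = q + 120, we have 22969 = q(q + 120), so q² + 120q − 22969 = 0.
Discriminant: 120² + 4·22969 = 14400 + 91876 = 106276; √106276 = 326.
q = (−120 + 326)/2 = 103, and p = q + 120 = 223.
Check: 103 · 223 = 22969.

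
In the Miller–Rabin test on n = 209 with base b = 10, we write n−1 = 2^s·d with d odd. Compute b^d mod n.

209 − 1 = 208 = 2^4 · 13, so d = 13.
10^1 ≡ 10 (mod 209)
10^2 ≡ 10^2 = 100 ≡ 100 (mod 209)
10^4 ≡ 100^2 = 10000 ≡ 177 (mod 209)
10^8 ≡ 177^2 = 31329 ≡ 188 (mod 209)
13 = 8 + 4 + 1 in binary powers of 2.
So 10^13 ≡ 188 · 177 · 10 ≡ 32 (mod 209).
Squaring chain: 32 → 188 → 23 → 111; never reaches −1, so base 10 is a Miller–Rabin witness that 209 is composite.

32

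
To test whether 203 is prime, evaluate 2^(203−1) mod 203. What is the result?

93

2^1 ≡ 2 (mod 203)
2^2 ≡ 2^2 = 4 ≡ 4 (mod 203)
2^4 ≡ 4^2 = 16 ≡ 16 (mod 203)
2^8 ≡ 16^2 = 256 ≡ 53 (mod 203)
2^16 ≡ 53^2 = 2809 ≡ 170 (mod 203)
2^32 ≡ 170^2 = 28900 ≡ 74 (mod 203)
2^64 ≡ 74^2 = 5476 ≡ 198 (mod 203)
2^128 ≡ 198^2 = 39204 ≡ 25 (mod 203)
202 = 128 + 64 + 8 + 2 in binary powers of 2.
So 2^202 ≡ 25 · 198 · 53 · 4 ≡ 93 (mod 203).
Since 93 ≠ 1, base 2 is a Fermat witness: 203 is composite.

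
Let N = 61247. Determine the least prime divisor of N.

73

61247 is odd.
Digit sum 20, not divisible by 3.
Ends in 7: not divisible by 5.
7: 61247 = 7·8749 + 4
11: 61247 = 11·5567 + 10
13: 61247 = 13·4711 + 4
17: 61247 = 17·3602 + 13
19: 61247 = 19·3223 + 10
23: 61247 = 23·2662 + 21
29: 61247 = 29·2111 + 28
31: 61247 = 31·1975 + 22
37: 61247 = 37·1655 + 12
41: 61247 = 41·1493 + 34
43: 61247 = 43·1424 + 15
47: 61247 = 47·1303 + 6
53: 61247 = 53·1155 + 32
59: 61247 = 59·1038 + 5
61: 61247 = 61·1004 + 3
67: 61247 = 67·914 + 9
71: 61247 = 71·862 + 45
73: 61247 = 73·839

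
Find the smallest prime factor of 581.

581 is odd.
Digit sum 14, not divisible by 3.
Ends in 1: not divisible by 5.
7: 581 = 7·83

7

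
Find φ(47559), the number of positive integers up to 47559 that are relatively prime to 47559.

Factor: 47559 = 3 · 83 · 191.
φ(47559) = (3−1) · (83−1) · (191−1) = 2 · 82 · 190 = 31160.

31160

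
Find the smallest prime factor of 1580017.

1580017 is odd.
Digit sum 22, not divisible by 3.
Ends in 7: not divisible by 5.
7: 1580017 = 7·225716 + 5
11: 1580017 = 11·143637 + 10
13: 1580017 = 13·121539 + 10
17: 1580017 = 17·92942 + 3
19: 1580017 = 19·83158 + 15
23: 1580017 = 23·68696 + 9
29: 1580017 = 29·54483 + 10
31: 1580017 = 31·50968 + 9
37: 1580017 = 37·42703 + 6
41: 1580017 = 41·38537

41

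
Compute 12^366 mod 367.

12^1 ≡ 12 (mod 367)
12^2 ≡ 12^2 = 144 ≡ 144 (mod 367)
12^4 ≡ 144^2 = 20736 ≡ 184 (mod 367)
12^8 ≡ 184^2 = 33856 ≡ 92 (mod 367)
12^16 ≡ 92^2 = 8464 ≡ 23 (mod 367)
12^32 ≡ 23^2 = 529 ≡ 162 (mod 367)
12^64 ≡ 162^2 = 26244 ≡ 187 (mod 367)
12^128 ≡ 187^2 = 34969 ≡ 104 (mod 367)
12^256 ≡ 104^2 = 10816 ≡ 173 (mod 367)
366 = 256 + 64 + 32 + 8 + 4 + 2 in binary powers of 2.
So 12^366 ≡ 173 · 187 · 162 · 92 · 184 · 144 ≡ 1 (mod 367).
Since the result is 1, base 12 gives no evidence that 367 is composite.

1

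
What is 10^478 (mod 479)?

1

10^1 ≡ 10 (mod 479)
10^2 ≡ 10^2 = 100 ≡ 100 (mod 479)
10^4 ≡ 100^2 = 10000 ≡ 420 (mod 479)
10^8 ≡ 420^2 = 176400 ≡ 128 (mod 479)
10^16 ≡ 128^2 = 16384 ≡ 98 (mod 479)
10^32 ≡ 98^2 = 9604 ≡ 24 (mod 479)
10^64 ≡ 24^2 = 576 ≡ 97 (mod 479)
10^128 ≡ 97^2 = 9409 ≡ 308 (mod 479)
10^256 ≡ 308^2 = 94864 ≡ 22 (mod 479)
478 = 256 + 128 + 64 + 16 + 8 + 4 + 2 in binary powers of 2.
So 10^478 ≡ 22 · 308 · 97 · 98 · 128 · 420 · 100 ≡ 1 (mod 479).
Since the result is 1, base 10 gives no evidence that 479 is composite.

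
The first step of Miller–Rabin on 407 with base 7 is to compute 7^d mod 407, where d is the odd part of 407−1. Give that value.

46

407 − 1 = 406 = 2^1 · 203, so d = 203.
7^1 ≡ 7 (mod 407)
7^2 ≡ 7^2 = 49 ≡ 49 (mod 407)
7^4 ≡ 49^2 = 2401 ≡ 366 (mod 407)
7^8 ≡ 366^2 = 133956 ≡ 53 (mod 407)
7^16 ≡ 53^2 = 2809 ≡ 367 (mod 407)
7^32 ≡ 367^2 = 134689 ≡ 379 (mod 407)
7^64 ≡ 379^2 = 143641 ≡ 377 (mod 407)
7^128 ≡ 377^2 = 142129 ≡ 86 (mod 407)
203 = 128 + 64 + 8 + 2 + 1 in binary powers of 2.
So 7^203 ≡ 86 · 377 · 53 · 49 · 7 ≡ 46 (mod 407).
Squaring chain: 46; never reaches −1, so base 7 is a Miller–Rabin witness that 407 is composite.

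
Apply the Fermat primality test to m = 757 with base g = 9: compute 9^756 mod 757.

1

9^1 ≡ 9 (mod 757)
9^2 ≡ 9^2 = 81 ≡ 81 (mod 757)
9^4 ≡ 81^2 = 6561 ≡ 505 (mod 757)
9^8 ≡ 505^2 = 255025 ≡ 673 (mod 757)
9^16 ≡ 673^2 = 452929 ≡ 243 (mod 757)
9^32 ≡ 243^2 = 59049 ≡ 3 (mod 757)
9^64 ≡ 3^2 = 9 ≡ 9 (mod 757)
9^128 ≡ 9^2 = 81 ≡ 81 (mod 757)
9^256 ≡ 81^2 = 6561 ≡ 505 (mod 757)
9^512 ≡ 505^2 = 255025 ≡ 673 (mod 757)
756 = 512 + 128 + 64 + 32 + 16 + 4 in binary powers of 2.
So 9^756 ≡ 673 · 81 · 9 · 3 · 243 · 505 ≡ 1 (mod 757).
Since the result is 1, base 9 gives no evidence that 757 is composite.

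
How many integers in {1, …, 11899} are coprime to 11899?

Factor: 11899 = 73 · 163.
φ(11899) = (73−1) · (163−1) = 72 · 162 = 11664.

11664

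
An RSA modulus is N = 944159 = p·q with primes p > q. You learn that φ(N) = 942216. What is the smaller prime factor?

947

φ(n) = (p−1)(q−1) = n − (p+q) + 1, so p + q = 944159 − 942216 + 1 = 1944.
p and q are the roots of t² − 1944t + 944159 = 0.
Discriminant: 1944² − 4·944159 = 3779136 − 3776636 = 2500; √2500 = 50.
q = (1944 − 50)/2 = 947, p = (1944 + 50)/2 = 997.
Check: 947 · 997 = 944159.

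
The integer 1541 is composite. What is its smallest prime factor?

23

1541 is odd.
Digit sum 11, not divisible by 3.
Ends in 1: not divisible by 5.
7: 1541 = 7·220 + 1
11: 1541 = 11·140 + 1
13: 1541 = 13·118 + 7
17: 1541 = 17·90 + 11
19: 1541 = 19·81 + 2
23: 1541 = 23·67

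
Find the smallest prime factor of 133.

7

133 is odd.
Digit sum 7, not divisible by 3.
Ends in 3: not divisible by 5.
7: 133 = 7·19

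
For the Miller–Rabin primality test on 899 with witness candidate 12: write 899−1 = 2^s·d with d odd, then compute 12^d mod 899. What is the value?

447

899 − 1 = 898 = 2^1 · 449, so d = 449.
12^1 ≡ 12 (mod 899)
12^2 ≡ 12^2 = 144 ≡ 144 (mod 899)
12^4 ≡ 144^2 = 20736 ≡ 59 (mod 899)
12^8 ≡ 59^2 = 3481 ≡ 784 (mod 899)
12^16 ≡ 784^2 = 614656 ≡ 639 (mod 899)
12^32 ≡ 639^2 = 408321 ≡ 175 (mod 899)
12^64 ≡ 175^2 = 30625 ≡ 59 (mod 899)
12^128 ≡ 59^2 = 3481 ≡ 784 (mod 899)
12^256 ≡ 784^2 = 614656 ≡ 639 (mod 899)
449 = 256 + 128 + 64 + 1 in binary powers of 2.
So 12^449 ≡ 639 · 784 · 59 · 12 ≡ 447 (mod 899).
Squaring chain: 447; never reaches −1, so base 12 is a Miller–Rabin witness that 899 is composite.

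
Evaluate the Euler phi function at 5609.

Factor: 5609 = 71 · 79.
φ(5609) = (71−1) · (79−1) = 70 · 78 = 5460.

5460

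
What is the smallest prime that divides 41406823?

79

41406823 is odd.
Digit sum 28, not divisible by 3.
Ends in 3: not divisible by 5.
7: 41406823 = 7·5915260 + 3
11: 41406823 = 11·3764256 + 7
13: 41406823 = 13·3185140 + 3
17: 41406823 = 17·2435695 + 8
19: 41406823 = 19·2179306 + 9
23: 41406823 = 23·1800296 + 15
29: 41406823 = 29·1427821 + 14
31: 41406823 = 31·1335703 + 30
37: 41406823 = 37·1119103 + 12
41: 41406823 = 41·1009922 + 21
43: 41406823 = 43·962949 + 16
47: 41406823 = 47·880996 + 11
53: 41406823 = 53·781260 + 43
59: 41406823 = 59·701810 + 33
61: 41406823 = 61·678800 + 23
67: 41406823 = 67·618012 + 19
71: 41406823 = 71·583194 + 49
73: 41406823 = 73·567216 + 55
79: 41406823 = 79·524137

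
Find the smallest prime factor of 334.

2

334 is even: 2 divides it.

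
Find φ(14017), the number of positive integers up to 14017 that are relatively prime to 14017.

Factor: 14017 = 107 · 131.
φ(14017) = (107−1) · (131−1) = 106 · 130 = 13780.

13780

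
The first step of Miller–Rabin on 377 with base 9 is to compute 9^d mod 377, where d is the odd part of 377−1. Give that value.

377 − 1 = 376 = 2^3 · 47, so d = 47.
9^1 ≡ 9 (mod 377)
9^2 ≡ 9^2 = 81 ≡ 81 (mod 377)
9^4 ≡ 81^2 = 6561 ≡ 152 (mod 377)
9^8 ≡ 152^2 = 23104 ≡ 107 (mod 377)
9^16 ≡ 107^2 = 11449 ≡ 139 (mod 377)
9^32 ≡ 139^2 = 19321 ≡ 94 (mod 377)
47 = 32 + 8 + 4 + 2 + 1 in binary powers of 2.
So 9^47 ≡ 94 · 107 · 152 · 81 · 9 ≡ 237 (mod 377).
Squaring chain: 237 → 373 → 16; never reaches −1, so base 9 is a Miller–Rabin witness that 377 is composite.

237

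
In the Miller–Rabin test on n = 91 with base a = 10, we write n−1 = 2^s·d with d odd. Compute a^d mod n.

91 − 1 = 90 = 2^1 · 45, so d = 45.
10^1 ≡ 10 (mod 91)
10^2 ≡ 10^2 = 100 ≡ 9 (mod 91)
10^4 ≡ 9^2 = 81 ≡ 81 (mod 91)
10^8 ≡ 81^2 = 6561 ≡ 9 (mod 91)
10^16 ≡ 9^2 = 81 ≡ 81 (mod 91)
10^32 ≡ 81^2 = 6561 ≡ 9 (mod 91)
45 = 32 + 8 + 4 + 1 in binary powers of 2.
So 10^45 ≡ 9 · 9 · 81 · 10 ≡ 90 (mod 91).
Since 10^d ≡ 90 (mod 91), base 10 does not prove 91 composite.

90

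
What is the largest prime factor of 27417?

37

27417 = 3 · 9139
9139 = 13 · 703
703 = 19 · 37
37 is prime.
So 27417 = 3 · 13 · 19 · 37; the largest prime factor is 37.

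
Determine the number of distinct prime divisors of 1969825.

5

1969825 = 5^2 · 78793
78793 = 11 · 7163
7163 = 13 · 551
551 = 19 · 29
1969825 = 5^2 · 11 · 13 · 19 · 29, which has 5 distinct prime factors.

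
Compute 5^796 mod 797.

5^1 ≡ 5 (mod 797)
5^2 ≡ 5^2 = 25 ≡ 25 (mod 797)
5^4 ≡ 25^2 = 625 ≡ 625 (mod 797)
5^8 ≡ 625^2 = 390625 ≡ 95 (mod 797)
5^16 ≡ 95^2 = 9025 ≡ 258 (mod 797)
5^32 ≡ 258^2 = 66564 ≡ 413 (mod 797)
5^64 ≡ 413^2 = 170569 ≡ 11 (mod 797)
5^128 ≡ 11^2 = 121 ≡ 121 (mod 797)
5^256 ≡ 121^2 = 14641 ≡ 295 (mod 797)
5^512 ≡ 295^2 = 87025 ≡ 152 (mod 797)
796 = 512 + 256 + 16 + 8 + 4 in binary powers of 2.
So 5^796 ≡ 152 · 295 · 258 · 95 · 625 ≡ 1 (mod 797).
Since the result is 1, base 5 gives no evidence that 797 is composite.

1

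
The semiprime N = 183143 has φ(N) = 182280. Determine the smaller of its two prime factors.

373

φ(n) = (p−1)(q−1) = n − (p+q) + 1, so p + q = 183143 − 182280 + 1 = 864.
p and q are the roots of t² − 864t + 183143 = 0.
Discriminant: 864² − 4·183143 = 746496 − 732572 = 13924; √13924 = 118.
q = (864 − 118)/2 = 373, p = (864 + 118)/2 = 491.
Check: 373 · 491 = 183143.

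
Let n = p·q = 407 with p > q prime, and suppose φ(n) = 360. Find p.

φ(n) = (p−1)(q−1) = n − (p+q) + 1, so p + q = 407 − 360 + 1 = 48.
p and q are the roots of t² − 48t + 407 = 0.
Discriminant: 48² − 4·407 = 2304 − 1628 = 676; √676 = 26.
q = (48 − 26)/2 = 11, p = (48 + 26)/2 = 37.
Check: 11 · 37 = 407.

37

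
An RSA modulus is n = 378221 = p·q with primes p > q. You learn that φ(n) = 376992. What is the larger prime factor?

617

φ(n) = (p−1)(q−1) = n − (p+q) + 1, so p + q = 378221 − 376992 + 1 = 1230.
p and q are the roots of t² − 1230t + 378221 = 0.
Discriminant: 1230² − 4·378221 = 1512900 − 1512884 = 16; √16 = 4.
q = (1230 − 4)/2 = 613, p = (1230 + 4)/2 = 617.
Check: 613 · 617 = 378221.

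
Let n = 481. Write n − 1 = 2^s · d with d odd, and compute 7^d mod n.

174

481 − 1 = 480 = 2^5 · 15, so d = 15.
7^1 ≡ 7 (mod 481)
7^2 ≡ 7^2 = 49 ≡ 49 (mod 481)
7^4 ≡ 49^2 = 2401 ≡ 477 (mod 481)
7^8 ≡ 477^2 = 227529 ≡ 16 (mod 481)
15 = 8 + 4 + 2 + 1 in binary powers of 2.
So 7^15 ≡ 16 · 477 · 49 · 7 ≡ 174 (mod 481).
Squaring chain: 174 → 454 → 248 → 417 → 248; never reaches −1, so base 7 is a Miller–Rabin witness that 481 is composite.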